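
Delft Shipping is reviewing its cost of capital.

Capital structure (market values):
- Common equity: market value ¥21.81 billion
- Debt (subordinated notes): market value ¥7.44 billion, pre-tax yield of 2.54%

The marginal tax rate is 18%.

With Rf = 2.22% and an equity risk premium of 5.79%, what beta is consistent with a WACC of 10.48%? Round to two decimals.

1.92

Total capital V = 21.81 + 7.44 = 29.25.
Equity weight = 21.81/29.25 = 0.7456.
Subordinated notes weight = 7.44/29.25 = 0.2544.
Debt contribution = 0.2544 × 2.54% × (1 − 18%) = 0.5298%.
Required equity contribution = 10.48% − 0.5298% = 9.9502%  ⇒  Re = 13.3445%.
CAPM: 13.3445% = 2.22% + β × 5.79%  ⇒  β = 1.9213.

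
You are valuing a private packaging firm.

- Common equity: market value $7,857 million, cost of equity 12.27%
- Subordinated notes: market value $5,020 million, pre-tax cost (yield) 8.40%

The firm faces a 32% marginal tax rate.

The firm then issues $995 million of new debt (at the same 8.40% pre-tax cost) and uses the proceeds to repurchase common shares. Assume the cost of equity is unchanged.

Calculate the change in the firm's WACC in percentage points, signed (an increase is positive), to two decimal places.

-0.51 pp

Current WACC:
Total capital V = 7857 + 5020 = 12877.
Equity: weight = 7857/12877 = 0.6102; cost = 12.27%.
Subordinated notes: weight = 5020/12877 = 0.3898; after-tax cost = 8.4% × (1 − 32%) = 5.7120%.
WACC = 0.6102 × 12.2700% + 0.3898 × 5.7120% = 9.7134%.
After the change:
Total capital V = 6862 + 6015 = 12877.
Equity: weight = 6862/12877 = 0.5329; cost = 12.27%.
Subordinated notes: weight = 6015/12877 = 0.4671; after-tax cost = 8.4% × (1 − 32%) = 5.7120%.
WACC = 0.5329 × 12.2700% + 0.4671 × 5.7120% = 9.2067%.
Change in WACC = 9.2067% − 9.7134% = -0.5067 pp.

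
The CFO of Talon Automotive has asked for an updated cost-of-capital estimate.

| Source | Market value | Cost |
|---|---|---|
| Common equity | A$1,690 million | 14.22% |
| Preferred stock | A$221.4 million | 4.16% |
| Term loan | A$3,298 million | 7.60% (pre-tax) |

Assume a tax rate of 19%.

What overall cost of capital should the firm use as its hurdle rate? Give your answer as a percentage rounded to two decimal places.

8.69%

Total capital V = 1690 + 221.4 + 3298 = 5209.4.
Equity: weight = 1690/5209.4 = 0.3244; cost = 14.22%.
Preferred: weight = 221.4/5209.4 = 0.0425; cost = 4.16%.
Term loan: weight = 3298/5209.4 = 0.6331; after-tax cost = 7.6% × (1 − 19%) = 6.1560%.
WACC = 0.3244 × 14.2200% + 0.0425 × 4.1600% + 0.6331 × 6.1560% = 8.6872%.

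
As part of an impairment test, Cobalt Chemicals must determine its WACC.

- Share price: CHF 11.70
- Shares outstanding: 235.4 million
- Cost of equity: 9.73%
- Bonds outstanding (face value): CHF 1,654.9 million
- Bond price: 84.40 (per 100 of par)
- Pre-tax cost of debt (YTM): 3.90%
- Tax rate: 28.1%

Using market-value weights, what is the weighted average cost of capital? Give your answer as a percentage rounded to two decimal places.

Market value of equity E = 11.7 × 235.4m = 2754.18m. Market value of debt D = 1654.9m × 84.4/100 = 1396.7356m.
Total capital V = 2754.18 + 1396.7356 = 4150.9156.
Equity: weight = 2754.18/4150.9156 = 0.6635; cost = 9.73%.
Bonds outstanding: weight = 1396.7356/4150.9156 = 0.3365; after-tax cost = 3.9% × (1 − 28.1%) = 2.8041%.
WACC = 0.6635 × 9.7300% + 0.3365 × 2.8041% = 7.3995%.

7.40%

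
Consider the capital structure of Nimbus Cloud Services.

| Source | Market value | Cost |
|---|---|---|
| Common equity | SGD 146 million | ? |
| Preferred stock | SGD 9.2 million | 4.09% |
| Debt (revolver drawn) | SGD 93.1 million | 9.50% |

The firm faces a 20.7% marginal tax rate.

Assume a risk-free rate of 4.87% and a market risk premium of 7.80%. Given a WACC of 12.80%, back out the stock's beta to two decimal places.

Total capital V = 146 + 9.2 + 93.1 = 248.3.
Equity weight = 146/248.3 = 0.5880.
Preferred weight = 9.2/248.3 = 0.0371.
Revolver drawn weight = 93.1/248.3 = 0.3749.
Debt contribution = 0.3749 × 9.5% × (1 − 20.7%) = 2.8247%.
Preferred contribution = 0.0371 × 4.09% = 0.1515%.
Required equity contribution = 12.8% − 2.9762% = 9.8238%  ⇒  Re = 16.7071%.
CAPM: 16.7071% = 4.87% + β × 7.8%  ⇒  β = 1.5176.

1.52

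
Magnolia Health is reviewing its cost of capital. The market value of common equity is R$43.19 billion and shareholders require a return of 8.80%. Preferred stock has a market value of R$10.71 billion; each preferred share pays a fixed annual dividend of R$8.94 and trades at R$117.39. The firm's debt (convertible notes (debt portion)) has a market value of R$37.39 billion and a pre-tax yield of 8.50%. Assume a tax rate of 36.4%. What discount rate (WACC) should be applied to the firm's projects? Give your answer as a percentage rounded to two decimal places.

Cost of preferred: Rp = 8.94 / 117.39 = 7.6156%.
Total capital V = 43.19 + 10.71 + 37.39 = 91.29.
Equity: weight = 43.19/91.29 = 0.4731; cost = 8.8%.
Preferred: weight = 10.71/91.29 = 0.1173; cost = 7.6156%.
Convertible notes (debt portion): weight = 37.39/91.29 = 0.4096; after-tax cost = 8.5% × (1 − 36.4%) = 5.4060%.
WACC = 0.4731 × 8.8000% + 0.1173 × 7.6156% + 0.4096 × 5.4060% = 7.2710%.

7.27%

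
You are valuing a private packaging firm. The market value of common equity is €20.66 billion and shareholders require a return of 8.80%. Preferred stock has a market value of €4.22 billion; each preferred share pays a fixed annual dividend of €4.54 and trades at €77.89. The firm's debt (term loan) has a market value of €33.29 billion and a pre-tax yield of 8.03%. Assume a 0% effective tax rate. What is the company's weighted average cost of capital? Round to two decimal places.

8.14%

Cost of preferred: Rp = 4.54 / 77.89 = 5.8287%.
Total capital V = 20.66 + 4.22 + 33.29 = 58.17.
Equity: weight = 20.66/58.17 = 0.3552; cost = 8.8%.
Preferred: weight = 4.22/58.17 = 0.0725; cost = 5.8287%.
Term loan: weight = 33.29/58.17 = 0.5723; after-tax cost = 8.03% × (1 − 0%) = 8.0300%.
WACC = 0.3552 × 8.8000% + 0.0725 × 5.8287% + 0.5723 × 8.0300% = 8.1438%.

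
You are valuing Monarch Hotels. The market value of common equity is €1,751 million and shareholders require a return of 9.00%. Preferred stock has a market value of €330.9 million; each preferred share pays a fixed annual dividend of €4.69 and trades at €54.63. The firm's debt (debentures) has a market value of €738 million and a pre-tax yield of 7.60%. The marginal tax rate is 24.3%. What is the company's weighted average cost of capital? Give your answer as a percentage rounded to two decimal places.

Cost of preferred: Rp = 4.69 / 54.63 = 8.5850%.
Total capital V = 1751 + 330.9 + 738 = 2819.9.
Equity: weight = 1751/2819.9 = 0.6209; cost = 9%.
Preferred: weight = 330.9/2819.9 = 0.1173; cost = 8.585%.
Debentures: weight = 738/2819.9 = 0.2617; after-tax cost = 7.6% × (1 − 24.3%) = 5.7532%.
WACC = 0.6209 × 9.0000% + 0.1173 × 8.5850% + 0.2617 × 5.7532% = 8.1016%.

8.10%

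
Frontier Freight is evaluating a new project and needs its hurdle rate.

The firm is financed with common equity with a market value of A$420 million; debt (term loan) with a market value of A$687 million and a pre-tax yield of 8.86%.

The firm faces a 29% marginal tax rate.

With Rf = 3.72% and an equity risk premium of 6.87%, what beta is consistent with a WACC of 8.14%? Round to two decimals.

1.08

Total capital V = 420 + 687 = 1107.
Equity weight = 420/1107 = 0.3794.
Term loan weight = 687/1107 = 0.6206.
Debt contribution = 0.6206 × 8.86% × (1 − 29%) = 3.9039%.
Required equity contribution = 8.14% − 3.9039% = 4.2361%  ⇒  Re = 11.1651%.
CAPM: 11.1651% = 3.72% + β × 6.87%  ⇒  β = 1.0837.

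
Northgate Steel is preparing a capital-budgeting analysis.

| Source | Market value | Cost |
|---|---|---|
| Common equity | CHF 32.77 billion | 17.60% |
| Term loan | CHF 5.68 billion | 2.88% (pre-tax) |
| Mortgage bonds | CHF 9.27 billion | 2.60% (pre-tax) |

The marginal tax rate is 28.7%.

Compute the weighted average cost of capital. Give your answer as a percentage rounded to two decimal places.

12.69%

Total capital V = 32.77 + 5.68 + 9.27 = 47.72.
Equity: weight = 32.77/47.72 = 0.6867; cost = 17.6%.
Term loan: weight = 5.68/47.72 = 0.1190; after-tax cost = 2.88% × (1 − 28.7%) = 2.0534%.
Mortgage bonds: weight = 9.27/47.72 = 0.1943; after-tax cost = 2.6% × (1 − 28.7%) = 1.8538%.
WACC = 0.6867 × 17.6000% + 0.1190 × 2.0534% + 0.1943 × 1.8538% = 12.6907%.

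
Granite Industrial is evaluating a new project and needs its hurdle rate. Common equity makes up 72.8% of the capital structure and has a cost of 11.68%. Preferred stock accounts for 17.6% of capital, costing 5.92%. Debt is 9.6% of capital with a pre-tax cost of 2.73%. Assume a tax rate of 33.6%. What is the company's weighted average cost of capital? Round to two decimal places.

9.72%

After-tax cost of debt = 2.73% × (1 − 33.6%) = 1.8127%.
WACC = 0.728 × 11.6800% + 0.176 × 5.9200% + 0.096 × 1.8127% = 9.7190%.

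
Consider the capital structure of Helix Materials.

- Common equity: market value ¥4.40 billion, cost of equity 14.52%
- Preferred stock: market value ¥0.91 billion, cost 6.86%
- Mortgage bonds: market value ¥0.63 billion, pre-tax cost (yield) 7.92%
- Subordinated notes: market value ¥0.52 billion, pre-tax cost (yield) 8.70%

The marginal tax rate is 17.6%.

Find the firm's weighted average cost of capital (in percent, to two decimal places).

12.07%

Total capital V = 4.4 + 0.91 + 0.63 + 0.52 = 6.46.
Equity: weight = 4.4/6.46 = 0.6811; cost = 14.52%.
Preferred: weight = 0.91/6.46 = 0.1409; cost = 6.86%.
Mortgage bonds: weight = 0.63/6.46 = 0.0975; after-tax cost = 7.92% × (1 − 17.6%) = 6.5261%.
Subordinated notes: weight = 0.52/6.46 = 0.0805; after-tax cost = 8.7% × (1 − 17.6%) = 7.1688%.
WACC = 0.6811 × 14.5200% + 0.1409 × 6.8600% + 0.0975 × 6.5261% + 0.0805 × 7.1688% = 12.0696%.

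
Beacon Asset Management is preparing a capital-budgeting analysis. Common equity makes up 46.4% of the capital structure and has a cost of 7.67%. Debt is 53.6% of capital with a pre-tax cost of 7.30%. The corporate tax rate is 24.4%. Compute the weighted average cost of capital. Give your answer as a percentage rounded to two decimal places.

After-tax cost of debt = 7.3% × (1 − 24.4%) = 5.5188%.
WACC = 0.464 × 7.6700% + 0.536 × 5.5188% = 6.5170%.

6.52%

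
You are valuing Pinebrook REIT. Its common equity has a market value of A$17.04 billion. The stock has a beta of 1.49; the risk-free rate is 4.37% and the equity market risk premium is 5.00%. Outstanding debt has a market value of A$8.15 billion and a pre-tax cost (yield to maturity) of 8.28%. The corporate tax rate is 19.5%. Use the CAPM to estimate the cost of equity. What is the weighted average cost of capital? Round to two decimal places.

10.15%

Cost of equity via CAPM: Re = 4.37% + 1.49 × 5.0% = 11.8200%.
Total capital V = 17.04 + 8.15 = 25.19.
Equity: weight = 17.04/25.19 = 0.6765; cost = 11.82%.
Debt: weight = 8.15/25.19 = 0.3235; after-tax cost = 8.28% × (1 − 19.5%) = 6.6654%.
WACC = 0.6765 × 11.8200% + 0.3235 × 6.6654% = 10.1523%.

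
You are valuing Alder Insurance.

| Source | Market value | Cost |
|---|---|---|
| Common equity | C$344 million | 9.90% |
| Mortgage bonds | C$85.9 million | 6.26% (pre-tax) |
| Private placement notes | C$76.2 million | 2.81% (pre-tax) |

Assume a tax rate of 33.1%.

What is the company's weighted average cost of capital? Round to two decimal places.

7.72%

Total capital V = 344 + 85.9 + 76.2 = 506.1.
Equity: weight = 344/506.1 = 0.6797; cost = 9.9%.
Mortgage bonds: weight = 85.9/506.1 = 0.1697; after-tax cost = 6.26% × (1 − 33.1%) = 4.1879%.
Private placement notes: weight = 76.2/506.1 = 0.1506; after-tax cost = 2.81% × (1 − 33.1%) = 1.8799%.
WACC = 0.6797 × 9.9000% + 0.1697 × 4.1879% + 0.1506 × 1.8799% = 7.7230%.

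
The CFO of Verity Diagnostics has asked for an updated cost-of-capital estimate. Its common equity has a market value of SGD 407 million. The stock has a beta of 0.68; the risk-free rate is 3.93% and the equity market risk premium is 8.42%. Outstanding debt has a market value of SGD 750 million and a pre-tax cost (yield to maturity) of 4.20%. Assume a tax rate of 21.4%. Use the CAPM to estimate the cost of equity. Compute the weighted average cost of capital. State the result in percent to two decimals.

5.54%

Cost of equity via CAPM: Re = 3.93% + 0.68 × 8.42% = 9.6556%.
Total capital V = 407 + 750 = 1157.
Equity: weight = 407/1157 = 0.3518; cost = 9.6556%.
Debt: weight = 750/1157 = 0.6482; after-tax cost = 4.2% × (1 − 21.4%) = 3.3012%.
WACC = 0.3518 × 9.6556% + 0.6482 × 3.3012% = 5.5365%.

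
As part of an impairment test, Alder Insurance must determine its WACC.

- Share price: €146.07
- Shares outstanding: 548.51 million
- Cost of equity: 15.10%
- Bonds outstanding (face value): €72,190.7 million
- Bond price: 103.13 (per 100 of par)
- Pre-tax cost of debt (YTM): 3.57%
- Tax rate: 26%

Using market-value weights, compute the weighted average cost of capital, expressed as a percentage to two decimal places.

Market value of equity E = 146.07 × 548.51m = 80120.8557m. Market value of debt D = 72190.7m × 103.13/100 = 74450.26891m.
Total capital V = 80120.8557 + 74450.26891 = 154571.12461.
Equity: weight = 80120.8557/154571.12461 = 0.5183; cost = 15.1%.
Bonds outstanding: weight = 74450.26891/154571.12461 = 0.4817; after-tax cost = 3.57% × (1 − 26%) = 2.6418%.
WACC = 0.5183 × 15.1000% + 0.4817 × 2.6418% = 9.0994%.

9.10%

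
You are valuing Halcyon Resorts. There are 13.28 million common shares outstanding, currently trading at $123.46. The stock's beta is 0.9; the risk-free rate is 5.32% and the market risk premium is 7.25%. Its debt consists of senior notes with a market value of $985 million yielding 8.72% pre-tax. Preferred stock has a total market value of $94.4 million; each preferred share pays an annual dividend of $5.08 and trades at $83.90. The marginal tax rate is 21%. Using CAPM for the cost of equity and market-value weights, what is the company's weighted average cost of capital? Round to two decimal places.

9.85%

Cost of equity via CAPM: Re = 5.32% + 0.9 × 7.25% = 11.8450%.
Cost of preferred: Rp = 5.08 / 83.9 = 6.0548%.
Market value of equity E = 123.46 × 13.28m = 1639.5488m.
Total capital V = 1639.5488 + 94.4 + 985 = 2718.9488.
Equity: weight = 1639.5488/2718.9488 = 0.6030; cost = 11.845%.
Preferred: weight = 94.4/2718.9488 = 0.0347; cost = 6.0548%.
Senior notes: weight = 985/2718.9488 = 0.3623; after-tax cost = 8.72% × (1 − 21%) = 6.8888%.
WACC = 0.6030 × 11.8450% + 0.0347 × 6.0548% + 0.3623 × 6.8888% = 9.8485%.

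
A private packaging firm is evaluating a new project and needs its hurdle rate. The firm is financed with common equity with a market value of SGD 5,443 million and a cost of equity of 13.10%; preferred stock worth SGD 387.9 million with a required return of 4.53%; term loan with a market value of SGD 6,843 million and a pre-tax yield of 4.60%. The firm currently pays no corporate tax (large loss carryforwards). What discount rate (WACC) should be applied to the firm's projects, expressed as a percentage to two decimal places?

8.25%

Total capital V = 5443 + 387.9 + 6843 = 12673.9.
Equity: weight = 5443/12673.9 = 0.4295; cost = 13.1%.
Preferred: weight = 387.9/12673.9 = 0.0306; cost = 4.53%.
Term loan: weight = 6843/12673.9 = 0.5399; after-tax cost = 4.6% × (1 − 0%) = 4.6000%.
WACC = 0.4295 × 13.1000% + 0.0306 × 4.5300% + 0.5399 × 4.6000% = 8.2483%.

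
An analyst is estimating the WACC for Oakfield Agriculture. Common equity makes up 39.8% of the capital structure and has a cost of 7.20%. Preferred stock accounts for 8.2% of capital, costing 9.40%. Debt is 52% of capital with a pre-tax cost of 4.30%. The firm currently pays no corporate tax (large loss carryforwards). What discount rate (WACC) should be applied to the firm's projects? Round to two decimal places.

5.87%

After-tax cost of debt = 4.3% × (1 − 0%) = 4.3000%.
WACC = 0.398 × 7.2000% + 0.082 × 9.4000% + 0.520 × 4.3000% = 5.8724%.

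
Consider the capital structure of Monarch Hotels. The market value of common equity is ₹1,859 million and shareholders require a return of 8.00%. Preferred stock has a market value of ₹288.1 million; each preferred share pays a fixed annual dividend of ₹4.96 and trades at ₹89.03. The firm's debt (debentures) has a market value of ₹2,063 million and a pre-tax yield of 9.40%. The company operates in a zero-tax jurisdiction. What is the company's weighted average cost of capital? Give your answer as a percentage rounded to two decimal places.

Cost of preferred: Rp = 4.96 / 89.03 = 5.5712%.
Total capital V = 1859 + 288.1 + 2063 = 4210.1.
Equity: weight = 1859/4210.1 = 0.4416; cost = 8%.
Preferred: weight = 288.1/4210.1 = 0.0684; cost = 5.5712%.
Debentures: weight = 2063/4210.1 = 0.4900; after-tax cost = 9.4% × (1 − 0%) = 9.4000%.
WACC = 0.4416 × 8.0000% + 0.0684 × 5.5712% + 0.4900 × 9.4000% = 8.5198%.

8.52%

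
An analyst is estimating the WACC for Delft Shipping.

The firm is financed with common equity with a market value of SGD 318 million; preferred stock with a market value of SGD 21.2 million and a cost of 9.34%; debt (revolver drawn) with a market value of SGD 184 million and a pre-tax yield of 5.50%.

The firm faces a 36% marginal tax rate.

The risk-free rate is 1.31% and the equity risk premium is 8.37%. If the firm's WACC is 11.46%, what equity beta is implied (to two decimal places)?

1.78

Total capital V = 318 + 21.2 + 184 = 523.2.
Equity weight = 318/523.2 = 0.6078.
Preferred weight = 21.2/523.2 = 0.0405.
Revolver drawn weight = 184/523.2 = 0.3517.
Debt contribution = 0.3517 × 5.5% × (1 − 36%) = 1.2379%.
Preferred contribution = 0.0405 × 9.34% = 0.3785%.
Required equity contribution = 11.46% − 1.6164% = 9.8436%  ⇒  Re = 16.1955%.
CAPM: 16.1955% = 1.31% + β × 8.37%  ⇒  β = 1.7784.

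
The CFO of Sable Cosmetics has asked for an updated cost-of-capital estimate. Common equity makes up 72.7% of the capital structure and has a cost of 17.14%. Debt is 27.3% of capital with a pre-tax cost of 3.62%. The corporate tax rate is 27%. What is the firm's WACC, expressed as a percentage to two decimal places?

13.18%

After-tax cost of debt = 3.62% × (1 − 27%) = 2.6426%.
WACC = 0.727 × 17.1400% + 0.273 × 2.6426% = 13.1822%.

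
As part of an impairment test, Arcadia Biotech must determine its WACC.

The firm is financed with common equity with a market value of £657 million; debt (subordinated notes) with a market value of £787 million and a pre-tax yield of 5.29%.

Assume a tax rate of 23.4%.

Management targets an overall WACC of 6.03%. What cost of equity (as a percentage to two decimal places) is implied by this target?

Total capital V = 657 + 787 = 1444.
Equity weight = 657/1444 = 0.4550.
Subordinated notes weight = 787/1444 = 0.5450.
Debt contribution = 0.5450 × 5.29% × (1 − 23.4%) = 2.2085%.
Required equity contribution = 6.03% − 2.2085% = 3.8215%.
Re = 3.8215% / 0.4550 = 8.3992%.

8.40%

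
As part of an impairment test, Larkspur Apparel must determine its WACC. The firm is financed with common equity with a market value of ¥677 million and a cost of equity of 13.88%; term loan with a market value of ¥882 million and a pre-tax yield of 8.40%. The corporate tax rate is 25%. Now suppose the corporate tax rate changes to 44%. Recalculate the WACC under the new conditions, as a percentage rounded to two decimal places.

After the change:
Total capital V = 677 + 882 = 1559.
Equity: weight = 677/1559 = 0.4343; cost = 13.88%.
Term loan: weight = 882/1559 = 0.5657; after-tax cost = 8.4% × (1 − 44%) = 4.7040%.
WACC = 0.4343 × 13.8800% + 0.5657 × 4.7040% = 8.6887%.

8.69%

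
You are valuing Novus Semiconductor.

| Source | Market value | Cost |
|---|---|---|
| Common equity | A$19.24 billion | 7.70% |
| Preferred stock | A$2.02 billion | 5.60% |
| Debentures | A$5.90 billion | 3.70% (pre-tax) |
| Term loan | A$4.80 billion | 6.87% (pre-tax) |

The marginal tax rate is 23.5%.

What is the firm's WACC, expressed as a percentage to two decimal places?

6.30%

Total capital V = 19.24 + 2.02 + 5.9 + 4.8 = 31.96.
Equity: weight = 19.24/31.96 = 0.6020; cost = 7.7%.
Preferred: weight = 2.02/31.96 = 0.0632; cost = 5.6%.
Debentures: weight = 5.9/31.96 = 0.1846; after-tax cost = 3.7% × (1 − 23.5%) = 2.8305%.
Term loan: weight = 4.8/31.96 = 0.1502; after-tax cost = 6.87% × (1 − 23.5%) = 5.2556%.
WACC = 0.6020 × 7.7000% + 0.0632 × 5.6000% + 0.1846 × 2.8305% + 0.1502 × 5.2556% = 6.3012%.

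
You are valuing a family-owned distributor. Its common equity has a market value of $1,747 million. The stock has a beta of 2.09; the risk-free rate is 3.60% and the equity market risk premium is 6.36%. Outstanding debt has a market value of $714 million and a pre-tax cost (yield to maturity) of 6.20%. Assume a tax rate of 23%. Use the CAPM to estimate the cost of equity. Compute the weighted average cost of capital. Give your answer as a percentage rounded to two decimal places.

13.38%

Cost of equity via CAPM: Re = 3.6% + 2.09 × 6.36% = 16.8924%.
Total capital V = 1747 + 714 = 2461.
Equity: weight = 1747/2461 = 0.7099; cost = 16.8924%.
Debt: weight = 714/2461 = 0.2901; after-tax cost = 6.2% × (1 − 23%) = 4.7740%.
WACC = 0.7099 × 16.8924% + 0.2901 × 4.7740% = 13.3765%.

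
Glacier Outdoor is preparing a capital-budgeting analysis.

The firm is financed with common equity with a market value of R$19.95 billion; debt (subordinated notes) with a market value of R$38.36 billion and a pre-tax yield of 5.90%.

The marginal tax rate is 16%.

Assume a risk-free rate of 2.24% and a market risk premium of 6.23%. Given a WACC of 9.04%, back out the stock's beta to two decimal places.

2.35

Total capital V = 19.95 + 38.36 = 58.31.
Equity weight = 19.95/58.31 = 0.3421.
Subordinated notes weight = 38.36/58.31 = 0.6579.
Debt contribution = 0.6579 × 5.9% × (1 − 16%) = 3.2604%.
Required equity contribution = 9.04% − 3.2604% = 5.7796%  ⇒  Re = 16.8927%.
CAPM: 16.8927% = 2.24% + β × 6.23%  ⇒  β = 2.3520.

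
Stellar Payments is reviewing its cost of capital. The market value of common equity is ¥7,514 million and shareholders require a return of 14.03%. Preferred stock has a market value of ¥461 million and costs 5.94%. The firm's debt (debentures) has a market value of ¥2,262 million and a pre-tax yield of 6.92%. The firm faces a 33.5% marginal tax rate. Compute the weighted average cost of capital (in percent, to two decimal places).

Total capital V = 7514 + 461 + 2262 = 10237.
Equity: weight = 7514/10237 = 0.7340; cost = 14.03%.
Preferred: weight = 461/10237 = 0.0450; cost = 5.94%.
Debentures: weight = 2262/10237 = 0.2210; after-tax cost = 6.92% × (1 − 33.5%) = 4.6018%.
WACC = 0.7340 × 14.0300% + 0.0450 × 5.9400% + 0.2210 × 4.6018% = 11.5824%.

11.58%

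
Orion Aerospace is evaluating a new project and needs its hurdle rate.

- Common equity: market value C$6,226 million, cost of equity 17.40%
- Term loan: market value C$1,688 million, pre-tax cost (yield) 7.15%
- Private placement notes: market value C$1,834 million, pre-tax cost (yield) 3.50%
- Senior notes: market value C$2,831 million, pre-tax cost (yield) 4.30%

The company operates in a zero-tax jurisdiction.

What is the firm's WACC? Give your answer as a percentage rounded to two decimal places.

11.05%

Total capital V = 6226 + 1688 + 1834 + 2831 = 12579.
Equity: weight = 6226/12579 = 0.4950; cost = 17.4%.
Term loan: weight = 1688/12579 = 0.1342; after-tax cost = 7.15% × (1 − 0%) = 7.1500%.
Private placement notes: weight = 1834/12579 = 0.1458; after-tax cost = 3.5% × (1 − 0%) = 3.5000%.
Senior notes: weight = 2831/12579 = 0.2251; after-tax cost = 4.3% × (1 − 0%) = 4.3000%.
WACC = 0.4950 × 17.4000% + 0.1342 × 7.1500% + 0.1458 × 3.5000% + 0.2251 × 4.3000% = 11.0497%.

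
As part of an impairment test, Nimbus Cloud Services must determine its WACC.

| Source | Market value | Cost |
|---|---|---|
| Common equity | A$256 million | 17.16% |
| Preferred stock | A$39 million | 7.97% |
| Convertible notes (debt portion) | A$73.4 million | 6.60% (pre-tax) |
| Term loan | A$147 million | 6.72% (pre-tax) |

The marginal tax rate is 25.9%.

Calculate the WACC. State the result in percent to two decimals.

11.24%

Total capital V = 256 + 39 + 73.4 + 147 = 515.4.
Equity: weight = 256/515.4 = 0.4967; cost = 17.16%.
Preferred: weight = 39/515.4 = 0.0757; cost = 7.97%.
Convertible notes (debt portion): weight = 73.4/515.4 = 0.1424; after-tax cost = 6.6% × (1 − 25.9%) = 4.8906%.
Term loan: weight = 147/515.4 = 0.2852; after-tax cost = 6.72% × (1 − 25.9%) = 4.9795%.
WACC = 0.4967 × 17.1600% + 0.0757 × 7.9700% + 0.1424 × 4.8906% + 0.2852 × 4.9795% = 11.2432%.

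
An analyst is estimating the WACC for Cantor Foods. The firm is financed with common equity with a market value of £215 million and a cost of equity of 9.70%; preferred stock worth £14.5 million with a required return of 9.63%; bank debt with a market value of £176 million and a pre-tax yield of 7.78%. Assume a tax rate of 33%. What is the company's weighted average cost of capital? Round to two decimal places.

Total capital V = 215 + 14.5 + 176 = 405.5.
Equity: weight = 215/405.5 = 0.5302; cost = 9.7%.
Preferred: weight = 14.5/405.5 = 0.0358; cost = 9.63%.
Bank debt: weight = 176/405.5 = 0.4340; after-tax cost = 7.78% × (1 − 33%) = 5.2126%.
WACC = 0.5302 × 9.7000% + 0.0358 × 9.6300% + 0.4340 × 5.2126% = 7.7498%.

7.75%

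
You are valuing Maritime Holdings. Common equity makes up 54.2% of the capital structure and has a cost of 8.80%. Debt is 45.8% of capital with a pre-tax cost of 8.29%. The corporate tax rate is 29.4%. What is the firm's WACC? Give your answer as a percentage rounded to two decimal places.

7.45%

After-tax cost of debt = 8.29% × (1 − 29.4%) = 5.8527%.
WACC = 0.542 × 8.8000% + 0.458 × 5.8527% = 7.4502%.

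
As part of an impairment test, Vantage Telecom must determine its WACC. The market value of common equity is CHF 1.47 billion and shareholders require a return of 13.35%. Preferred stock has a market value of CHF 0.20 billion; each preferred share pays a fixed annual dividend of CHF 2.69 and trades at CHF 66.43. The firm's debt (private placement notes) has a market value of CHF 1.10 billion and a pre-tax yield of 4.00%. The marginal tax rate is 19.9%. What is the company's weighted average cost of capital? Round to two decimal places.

8.65%

Cost of preferred: Rp = 2.69 / 66.43 = 4.0494%.
Total capital V = 1.47 + 0.2 + 1.1 = 2.77.
Equity: weight = 1.47/2.77 = 0.5307; cost = 13.35%.
Preferred: weight = 0.2/2.77 = 0.0722; cost = 4.0494%.
Private placement notes: weight = 1.1/2.77 = 0.3971; after-tax cost = 4% × (1 − 19.9%) = 3.2040%.
WACC = 0.5307 × 13.3500% + 0.0722 × 4.0494% + 0.3971 × 3.2040% = 8.6494%.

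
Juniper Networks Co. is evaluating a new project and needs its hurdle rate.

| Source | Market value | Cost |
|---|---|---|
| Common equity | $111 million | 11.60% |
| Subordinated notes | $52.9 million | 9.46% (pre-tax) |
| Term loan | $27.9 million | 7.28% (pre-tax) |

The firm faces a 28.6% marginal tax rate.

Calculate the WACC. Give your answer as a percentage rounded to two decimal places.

9.33%

Total capital V = 111 + 52.9 + 27.9 = 191.8.
Equity: weight = 111/191.8 = 0.5787; cost = 11.6%.
Subordinated notes: weight = 52.9/191.8 = 0.2758; after-tax cost = 9.46% × (1 − 28.6%) = 6.7544%.
Term loan: weight = 27.9/191.8 = 0.1455; after-tax cost = 7.28% × (1 − 28.6%) = 5.1979%.
WACC = 0.5787 × 11.6000% + 0.2758 × 6.7544% + 0.1455 × 5.1979% = 9.3323%.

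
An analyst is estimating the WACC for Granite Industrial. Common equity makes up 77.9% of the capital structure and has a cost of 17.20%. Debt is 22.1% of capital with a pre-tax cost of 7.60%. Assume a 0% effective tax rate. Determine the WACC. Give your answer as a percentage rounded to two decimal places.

After-tax cost of debt = 7.6% × (1 − 0%) = 7.6000%.
WACC = 0.779 × 17.2000% + 0.221 × 7.6000% = 15.0784%.

15.08%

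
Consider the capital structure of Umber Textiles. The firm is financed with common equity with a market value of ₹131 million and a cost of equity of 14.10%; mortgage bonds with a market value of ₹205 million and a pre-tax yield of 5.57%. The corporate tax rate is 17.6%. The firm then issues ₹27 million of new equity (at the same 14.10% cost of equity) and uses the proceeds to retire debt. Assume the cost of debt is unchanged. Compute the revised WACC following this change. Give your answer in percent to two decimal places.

After the change:
Total capital V = 158 + 178 = 336.
Equity: weight = 158/336 = 0.4702; cost = 14.1%.
Mortgage bonds: weight = 178/336 = 0.5298; after-tax cost = 5.57% × (1 − 17.6%) = 4.5897%.
WACC = 0.4702 × 14.1000% + 0.5298 × 4.5897% = 9.0618%.

9.06%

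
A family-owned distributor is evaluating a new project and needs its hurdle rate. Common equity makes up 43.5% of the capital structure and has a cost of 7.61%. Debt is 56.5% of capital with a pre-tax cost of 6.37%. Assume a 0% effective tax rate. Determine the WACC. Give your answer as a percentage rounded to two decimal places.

6.91%

After-tax cost of debt = 6.37% × (1 − 0%) = 6.3700%.
WACC = 0.435 × 7.6100% + 0.565 × 6.3700% = 6.9094%.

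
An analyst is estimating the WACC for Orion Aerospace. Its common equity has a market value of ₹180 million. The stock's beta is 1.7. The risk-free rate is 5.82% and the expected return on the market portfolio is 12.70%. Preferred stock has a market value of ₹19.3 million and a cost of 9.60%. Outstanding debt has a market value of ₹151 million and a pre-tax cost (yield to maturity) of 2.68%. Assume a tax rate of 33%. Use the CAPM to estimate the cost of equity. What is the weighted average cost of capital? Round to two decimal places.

10.30%

Market risk premium = 12.7% − 5.82% = 6.88%.
Cost of equity via CAPM: Re = 5.82% + 1.7 × 6.88% = 17.5160%.
Total capital V = 180 + 19.3 + 151 = 350.3.
Equity: weight = 180/350.3 = 0.5138; cost = 17.516%.
Preferred: weight = 19.3/350.3 = 0.0551; cost = 9.6%.
Debt: weight = 151/350.3 = 0.4311; after-tax cost = 2.68% × (1 − 33%) = 1.7956%.
WACC = 0.5138 × 17.5160% + 0.0551 × 9.6000% + 0.4311 × 1.7956% = 10.3034%.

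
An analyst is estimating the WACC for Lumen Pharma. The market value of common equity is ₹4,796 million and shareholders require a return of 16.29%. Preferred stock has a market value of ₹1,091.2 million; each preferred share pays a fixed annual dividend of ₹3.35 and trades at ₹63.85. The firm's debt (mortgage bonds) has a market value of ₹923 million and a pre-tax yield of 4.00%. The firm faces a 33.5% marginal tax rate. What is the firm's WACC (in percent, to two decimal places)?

12.67%

Cost of preferred: Rp = 3.35 / 63.85 = 5.2467%.
Total capital V = 4796 + 1091.2 + 923 = 6810.2.
Equity: weight = 4796/6810.2 = 0.7042; cost = 16.29%.
Preferred: weight = 1091.2/6810.2 = 0.1602; cost = 5.2467%.
Mortgage bonds: weight = 923/6810.2 = 0.1355; after-tax cost = 4% × (1 − 33.5%) = 2.6600%.
WACC = 0.7042 × 16.2900% + 0.1602 × 5.2467% + 0.1355 × 2.6600% = 12.6732%.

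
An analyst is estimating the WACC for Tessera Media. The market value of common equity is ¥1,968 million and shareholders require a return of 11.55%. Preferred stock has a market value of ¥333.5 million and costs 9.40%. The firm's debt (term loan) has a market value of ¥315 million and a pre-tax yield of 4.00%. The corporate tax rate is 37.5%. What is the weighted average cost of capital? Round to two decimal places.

10.19%

Total capital V = 1968 + 333.5 + 315 = 2616.5.
Equity: weight = 1968/2616.5 = 0.7521; cost = 11.55%.
Preferred: weight = 333.5/2616.5 = 0.1275; cost = 9.4%.
Term loan: weight = 315/2616.5 = 0.1204; after-tax cost = 4% × (1 − 37.5%) = 2.5000%.
WACC = 0.7521 × 11.5500% + 0.1275 × 9.4000% + 0.1204 × 2.5000% = 10.1864%.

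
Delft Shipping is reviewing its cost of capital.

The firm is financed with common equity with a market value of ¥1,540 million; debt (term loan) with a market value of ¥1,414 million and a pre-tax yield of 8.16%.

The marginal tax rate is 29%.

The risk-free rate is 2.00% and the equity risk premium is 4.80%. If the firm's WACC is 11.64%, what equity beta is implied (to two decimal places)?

3.13

Total capital V = 1540 + 1414 = 2954.
Equity weight = 1540/2954 = 0.5213.
Term loan weight = 1414/2954 = 0.4787.
Debt contribution = 0.4787 × 8.16% × (1 − 29%) = 2.7732%.
Required equity contribution = 11.64% − 2.7732% = 8.8668%  ⇒  Re = 17.0081%.
CAPM: 17.0081% = 2.0% + β × 4.8%  ⇒  β = 3.1267.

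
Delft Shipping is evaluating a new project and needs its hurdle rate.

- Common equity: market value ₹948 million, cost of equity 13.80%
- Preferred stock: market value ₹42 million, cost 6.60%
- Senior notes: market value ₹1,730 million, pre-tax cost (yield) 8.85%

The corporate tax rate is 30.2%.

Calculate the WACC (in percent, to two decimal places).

Total capital V = 948 + 42 + 1730 = 2720.
Equity: weight = 948/2720 = 0.3485; cost = 13.8%.
Preferred: weight = 42/2720 = 0.0154; cost = 6.6%.
Senior notes: weight = 1730/2720 = 0.6360; after-tax cost = 8.85% × (1 − 30.2%) = 6.1773%.
WACC = 0.3485 × 13.8000% + 0.0154 × 6.6000% + 0.6360 × 6.1773% = 8.8406%.

8.84%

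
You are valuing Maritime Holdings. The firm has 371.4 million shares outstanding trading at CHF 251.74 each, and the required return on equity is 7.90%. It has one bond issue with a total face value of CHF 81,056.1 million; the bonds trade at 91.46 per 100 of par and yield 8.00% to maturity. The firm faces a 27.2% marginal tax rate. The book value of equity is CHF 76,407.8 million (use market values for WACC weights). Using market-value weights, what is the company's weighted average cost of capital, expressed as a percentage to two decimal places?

Market value of equity E = 251.74 × 371.4m = 93496.236m. Market value of debt D = 81056.1m × 91.46/100 = 74133.90906m.
Total capital V = 93496.236 + 74133.90906 = 167630.14506.
Equity: weight = 93496.236/167630.14506 = 0.5578; cost = 7.9%.
Bonds outstanding: weight = 74133.90906/167630.14506 = 0.4422; after-tax cost = 8% × (1 − 27.2%) = 5.8240%.
WACC = 0.5578 × 7.9000% + 0.4422 × 5.8240% = 6.9819%.

6.98%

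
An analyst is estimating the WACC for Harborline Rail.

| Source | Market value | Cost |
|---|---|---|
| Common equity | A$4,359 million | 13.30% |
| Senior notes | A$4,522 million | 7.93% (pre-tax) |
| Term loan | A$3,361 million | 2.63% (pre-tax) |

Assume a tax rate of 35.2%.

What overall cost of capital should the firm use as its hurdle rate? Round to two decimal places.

7.10%

Total capital V = 4359 + 4522 + 3361 = 12242.
Equity: weight = 4359/12242 = 0.3561; cost = 13.3%.
Senior notes: weight = 4522/12242 = 0.3694; after-tax cost = 7.93% × (1 − 35.2%) = 5.1386%.
Term loan: weight = 3361/12242 = 0.2745; after-tax cost = 2.63% × (1 − 35.2%) = 1.7042%.
WACC = 0.3561 × 13.3000% + 0.3694 × 5.1386% + 0.2745 × 1.7042% = 7.1017%.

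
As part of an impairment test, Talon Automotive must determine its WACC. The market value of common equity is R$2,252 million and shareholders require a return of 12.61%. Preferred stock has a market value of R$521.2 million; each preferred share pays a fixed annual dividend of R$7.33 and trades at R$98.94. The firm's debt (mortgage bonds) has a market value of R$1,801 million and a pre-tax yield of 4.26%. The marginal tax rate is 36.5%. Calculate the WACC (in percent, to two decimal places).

Cost of preferred: Rp = 7.33 / 98.94 = 7.4085%.
Total capital V = 2252 + 521.2 + 1801 = 4574.2.
Equity: weight = 2252/4574.2 = 0.4923; cost = 12.61%.
Preferred: weight = 521.2/4574.2 = 0.1139; cost = 7.4085%.
Mortgage bonds: weight = 1801/4574.2 = 0.3937; after-tax cost = 4.26% × (1 − 36.5%) = 2.7051%.
WACC = 0.4923 × 12.6100% + 0.1139 × 7.4085% + 0.3937 × 2.7051% = 8.1175%.

8.12%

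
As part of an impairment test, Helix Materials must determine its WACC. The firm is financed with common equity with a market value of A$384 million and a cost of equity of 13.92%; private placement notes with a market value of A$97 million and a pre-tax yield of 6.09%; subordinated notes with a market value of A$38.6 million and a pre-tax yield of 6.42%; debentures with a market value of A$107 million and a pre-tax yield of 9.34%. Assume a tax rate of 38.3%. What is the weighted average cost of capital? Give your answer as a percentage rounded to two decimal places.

10.34%

Total capital V = 384 + 97 + 38.6 + 107 = 626.6.
Equity: weight = 384/626.6 = 0.6128; cost = 13.92%.
Private placement notes: weight = 97/626.6 = 0.1548; after-tax cost = 6.09% × (1 − 38.3%) = 3.7575%.
Subordinated notes: weight = 38.6/626.6 = 0.0616; after-tax cost = 6.42% × (1 − 38.3%) = 3.9611%.
Debentures: weight = 107/626.6 = 0.1708; after-tax cost = 9.34% × (1 − 38.3%) = 5.7628%.
WACC = 0.6128 × 13.9200% + 0.1548 × 3.7575% + 0.0616 × 3.9611% + 0.1708 × 5.7628% = 10.3404%.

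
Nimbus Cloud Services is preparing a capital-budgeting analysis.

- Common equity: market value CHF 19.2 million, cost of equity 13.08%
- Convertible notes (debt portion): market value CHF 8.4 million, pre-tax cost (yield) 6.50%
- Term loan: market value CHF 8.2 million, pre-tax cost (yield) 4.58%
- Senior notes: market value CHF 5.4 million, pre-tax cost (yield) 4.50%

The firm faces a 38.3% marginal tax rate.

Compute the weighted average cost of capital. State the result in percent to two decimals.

Total capital V = 19.2 + 8.4 + 8.2 + 5.4 = 41.2.
Equity: weight = 19.2/41.2 = 0.4660; cost = 13.08%.
Convertible notes (debt portion): weight = 8.4/41.2 = 0.2039; after-tax cost = 6.5% × (1 − 38.3%) = 4.0105%.
Term loan: weight = 8.2/41.2 = 0.1990; after-tax cost = 4.58% × (1 − 38.3%) = 2.8259%.
Senior notes: weight = 5.4/41.2 = 0.1311; after-tax cost = 4.5% × (1 − 38.3%) = 2.7765%.
WACC = 0.4660 × 13.0800% + 0.2039 × 4.0105% + 0.1990 × 2.8259% + 0.1311 × 2.7765% = 7.8395%.

7.84%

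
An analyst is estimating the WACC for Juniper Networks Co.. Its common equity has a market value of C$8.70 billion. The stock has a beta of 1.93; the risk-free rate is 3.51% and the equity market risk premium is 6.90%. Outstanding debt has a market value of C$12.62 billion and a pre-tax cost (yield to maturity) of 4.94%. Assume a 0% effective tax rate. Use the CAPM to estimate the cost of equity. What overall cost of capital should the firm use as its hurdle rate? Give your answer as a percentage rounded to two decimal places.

Cost of equity via CAPM: Re = 3.51% + 1.93 × 6.9% = 16.8270%.
Total capital V = 8.7 + 12.62 = 21.32.
Equity: weight = 8.7/21.32 = 0.4081; cost = 16.827%.
Debt: weight = 12.62/21.32 = 0.5919; after-tax cost = 4.94% × (1 − 0%) = 4.9400%.
WACC = 0.4081 × 16.8270% + 0.5919 × 4.9400% = 9.7907%.

9.79%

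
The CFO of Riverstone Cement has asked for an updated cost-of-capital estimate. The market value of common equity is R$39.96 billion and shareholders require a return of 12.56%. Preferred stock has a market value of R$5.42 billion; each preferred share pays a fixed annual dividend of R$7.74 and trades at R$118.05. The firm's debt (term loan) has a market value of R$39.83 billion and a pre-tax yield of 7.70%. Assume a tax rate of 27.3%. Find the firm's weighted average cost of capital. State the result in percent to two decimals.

Cost of preferred: Rp = 7.74 / 118.05 = 6.5565%.
Total capital V = 39.96 + 5.42 + 39.83 = 85.21.
Equity: weight = 39.96/85.21 = 0.4690; cost = 12.56%.
Preferred: weight = 5.42/85.21 = 0.0636; cost = 6.5565%.
Term loan: weight = 39.83/85.21 = 0.4674; after-tax cost = 7.7% × (1 − 27.3%) = 5.5979%.
WACC = 0.4690 × 12.5600% + 0.0636 × 6.5565% + 0.4674 × 5.5979% = 8.9238%.

8.92%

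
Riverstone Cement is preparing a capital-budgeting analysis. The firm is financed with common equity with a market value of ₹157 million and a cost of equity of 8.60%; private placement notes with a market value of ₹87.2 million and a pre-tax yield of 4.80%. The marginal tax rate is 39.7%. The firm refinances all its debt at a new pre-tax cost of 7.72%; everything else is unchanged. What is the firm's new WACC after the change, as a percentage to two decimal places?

7.19%

After the change:
Total capital V = 157 + 87.2 = 244.2.
Equity: weight = 157/244.2 = 0.6429; cost = 8.6%.
Private placement notes: weight = 87.2/244.2 = 0.3571; after-tax cost = 7.72% × (1 − 39.7%) = 4.6552%.
WACC = 0.6429 × 8.6000% + 0.3571 × 4.6552% = 7.1914%.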